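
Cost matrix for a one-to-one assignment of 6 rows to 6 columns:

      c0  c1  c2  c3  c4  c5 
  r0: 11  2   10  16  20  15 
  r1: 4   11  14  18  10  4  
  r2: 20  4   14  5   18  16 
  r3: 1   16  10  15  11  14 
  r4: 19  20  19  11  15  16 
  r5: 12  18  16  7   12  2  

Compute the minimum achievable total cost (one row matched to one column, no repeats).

Minimum assignment cost: 38

one of 2 optimal assignments: row0→col1 (cost 2), row1→col0 (cost 4), row2→col3 (cost 5), row3→col2 (cost 10), row4→col4 (cost 15), row5→col5 (cost 2)
total = 2 + 4 + 5 + 10 + 15 + 2 = 38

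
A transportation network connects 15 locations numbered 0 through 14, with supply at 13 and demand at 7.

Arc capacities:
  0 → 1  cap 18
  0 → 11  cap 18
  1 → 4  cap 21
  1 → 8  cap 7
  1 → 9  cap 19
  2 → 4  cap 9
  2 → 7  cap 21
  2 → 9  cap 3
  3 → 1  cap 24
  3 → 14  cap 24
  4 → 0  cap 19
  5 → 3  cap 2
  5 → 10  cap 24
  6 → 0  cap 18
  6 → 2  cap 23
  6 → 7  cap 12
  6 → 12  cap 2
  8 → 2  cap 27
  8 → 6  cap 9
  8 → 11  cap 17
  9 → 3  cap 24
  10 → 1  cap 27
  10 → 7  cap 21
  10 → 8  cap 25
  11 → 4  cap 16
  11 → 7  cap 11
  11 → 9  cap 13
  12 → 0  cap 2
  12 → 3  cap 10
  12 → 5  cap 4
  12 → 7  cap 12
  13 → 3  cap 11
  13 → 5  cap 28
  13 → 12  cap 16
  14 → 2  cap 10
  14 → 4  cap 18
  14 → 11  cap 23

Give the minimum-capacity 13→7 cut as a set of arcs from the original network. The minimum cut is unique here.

Min-cut arcs: {(5,3), (5,10), (13,3), (13,12)} (total capacity 53)

augment #1: 13→12→7 push 12
augment #2: 13→5→10→7 push 21
augment #3: 13→3→14→2→7 push 10
augment #4: 13→3→14→11→7 push 1
augment #5: 13→12→0→11→7 push 2
augment #6: 13→5→3→14→11→7 push 2
augment #7: 13→5→10→8→2→7 push 3
augment #8: 13→12→3→14→11→7 push 2
max flow = 53; residual-reachable set from 13 gives S-side
cut edges (S→T): {(5,3), (5,10), (13,3), (13,12)} total cap 53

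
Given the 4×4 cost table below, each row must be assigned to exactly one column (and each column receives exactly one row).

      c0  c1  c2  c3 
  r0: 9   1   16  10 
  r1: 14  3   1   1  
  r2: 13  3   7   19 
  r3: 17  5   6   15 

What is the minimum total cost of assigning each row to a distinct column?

Minimum assignment cost: 19

optimal assignment: row0→col0 (cost 9), row1→col3 (cost 1), row2→col1 (cost 3), row3→col2 (cost 6)
total = 9 + 1 + 3 + 6 = 19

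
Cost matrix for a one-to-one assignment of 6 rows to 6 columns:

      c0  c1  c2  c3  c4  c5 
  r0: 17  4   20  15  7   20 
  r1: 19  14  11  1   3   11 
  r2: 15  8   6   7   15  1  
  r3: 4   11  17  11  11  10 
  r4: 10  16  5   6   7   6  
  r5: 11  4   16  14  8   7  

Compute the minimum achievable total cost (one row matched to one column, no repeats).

Minimum assignment cost: 22

optimal assignment: row0→col4 (cost 7), row1→col3 (cost 1), row2→col5 (cost 1), row3→col0 (cost 4), row4→col2 (cost 5), row5→col1 (cost 4)
total = 7 + 1 + 1 + 4 + 5 + 4 = 22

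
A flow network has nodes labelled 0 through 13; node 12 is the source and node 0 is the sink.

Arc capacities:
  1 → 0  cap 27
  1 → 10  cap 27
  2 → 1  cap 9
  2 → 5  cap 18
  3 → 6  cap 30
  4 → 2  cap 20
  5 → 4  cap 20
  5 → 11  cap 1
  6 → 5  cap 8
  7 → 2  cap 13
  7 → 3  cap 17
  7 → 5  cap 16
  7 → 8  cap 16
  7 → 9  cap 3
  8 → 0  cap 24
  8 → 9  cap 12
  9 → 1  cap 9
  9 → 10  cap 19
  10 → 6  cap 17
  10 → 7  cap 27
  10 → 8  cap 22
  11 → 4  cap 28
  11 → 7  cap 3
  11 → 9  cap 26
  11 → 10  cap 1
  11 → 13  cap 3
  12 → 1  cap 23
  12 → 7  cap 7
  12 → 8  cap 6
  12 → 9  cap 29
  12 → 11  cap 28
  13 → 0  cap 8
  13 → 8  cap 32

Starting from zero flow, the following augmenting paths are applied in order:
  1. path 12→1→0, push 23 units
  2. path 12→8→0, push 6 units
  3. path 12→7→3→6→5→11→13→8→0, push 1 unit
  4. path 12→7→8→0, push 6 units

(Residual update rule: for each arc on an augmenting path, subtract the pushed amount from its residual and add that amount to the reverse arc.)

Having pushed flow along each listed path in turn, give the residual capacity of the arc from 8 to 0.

after path 1 (12→1→0, push 23): res(8,0)=24
after path 2 (12→8→0, push 6): res(8,0)=18
after path 3 (12→7→3→6→5→11→13→8→0, push 1): res(8,0)=17
after path 4 (12→7→8→0, push 6): res(8,0)=11

Residual capacity of (8,0): 11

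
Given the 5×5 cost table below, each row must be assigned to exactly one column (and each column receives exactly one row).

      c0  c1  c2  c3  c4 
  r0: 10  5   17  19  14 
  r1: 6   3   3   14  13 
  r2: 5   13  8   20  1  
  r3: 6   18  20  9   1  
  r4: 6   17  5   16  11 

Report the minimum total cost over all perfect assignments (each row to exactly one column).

optimal assignment: row0→col1 (cost 5), row1→col2 (cost 3), row2→col4 (cost 1), row3→col3 (cost 9), row4→col0 (cost 6)
total = 5 + 3 + 1 + 9 + 6 = 24

Minimum assignment cost: 24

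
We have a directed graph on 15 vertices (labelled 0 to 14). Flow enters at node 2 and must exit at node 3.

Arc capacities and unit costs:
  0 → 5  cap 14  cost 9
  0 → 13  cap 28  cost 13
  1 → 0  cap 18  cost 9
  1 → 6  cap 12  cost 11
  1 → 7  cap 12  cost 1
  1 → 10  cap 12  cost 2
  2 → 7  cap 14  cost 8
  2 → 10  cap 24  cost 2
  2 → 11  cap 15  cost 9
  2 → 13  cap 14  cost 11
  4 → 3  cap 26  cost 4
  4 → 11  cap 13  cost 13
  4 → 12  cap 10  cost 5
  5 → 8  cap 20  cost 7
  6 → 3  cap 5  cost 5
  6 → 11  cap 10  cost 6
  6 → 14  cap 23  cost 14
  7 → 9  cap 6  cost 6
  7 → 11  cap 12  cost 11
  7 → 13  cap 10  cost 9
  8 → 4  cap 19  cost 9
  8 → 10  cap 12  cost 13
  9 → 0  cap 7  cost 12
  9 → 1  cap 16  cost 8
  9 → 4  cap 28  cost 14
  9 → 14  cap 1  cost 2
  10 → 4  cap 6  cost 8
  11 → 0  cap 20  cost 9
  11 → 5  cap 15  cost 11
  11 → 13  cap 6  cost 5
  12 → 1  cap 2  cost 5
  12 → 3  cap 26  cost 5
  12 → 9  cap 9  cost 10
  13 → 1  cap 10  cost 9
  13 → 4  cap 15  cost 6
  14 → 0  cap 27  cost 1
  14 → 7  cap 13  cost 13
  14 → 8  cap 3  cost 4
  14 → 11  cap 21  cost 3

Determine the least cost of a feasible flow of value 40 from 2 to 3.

Minimum cost for 40 units: 1163

shortest-cost path #1: 2→10→4→3 push 6 @ unit cost 14 (adds 84)
shortest-cost path #2: 2→13→4→3 push 14 @ unit cost 21 (adds 294)
shortest-cost path #3: 2→11→13→4→3 push 1 @ unit cost 24 (adds 24)
shortest-cost path #4: 2→7→9→4→3 push 5 @ unit cost 32 (adds 160)
shortest-cost path #5: 2→7→9→1→6→3 push 1 @ unit cost 38 (adds 38)
shortest-cost path #6: 2→11→13→1→6→3 push 4 @ unit cost 39 (adds 156)
shortest-cost path #7: 2→11→13→1→9→4→12→3 push 1 @ unit cost 39 (adds 39)
shortest-cost path #8: 2→11→5→8→4→12→3 push 8 @ unit cost 46 (adds 368)
total cost = 1163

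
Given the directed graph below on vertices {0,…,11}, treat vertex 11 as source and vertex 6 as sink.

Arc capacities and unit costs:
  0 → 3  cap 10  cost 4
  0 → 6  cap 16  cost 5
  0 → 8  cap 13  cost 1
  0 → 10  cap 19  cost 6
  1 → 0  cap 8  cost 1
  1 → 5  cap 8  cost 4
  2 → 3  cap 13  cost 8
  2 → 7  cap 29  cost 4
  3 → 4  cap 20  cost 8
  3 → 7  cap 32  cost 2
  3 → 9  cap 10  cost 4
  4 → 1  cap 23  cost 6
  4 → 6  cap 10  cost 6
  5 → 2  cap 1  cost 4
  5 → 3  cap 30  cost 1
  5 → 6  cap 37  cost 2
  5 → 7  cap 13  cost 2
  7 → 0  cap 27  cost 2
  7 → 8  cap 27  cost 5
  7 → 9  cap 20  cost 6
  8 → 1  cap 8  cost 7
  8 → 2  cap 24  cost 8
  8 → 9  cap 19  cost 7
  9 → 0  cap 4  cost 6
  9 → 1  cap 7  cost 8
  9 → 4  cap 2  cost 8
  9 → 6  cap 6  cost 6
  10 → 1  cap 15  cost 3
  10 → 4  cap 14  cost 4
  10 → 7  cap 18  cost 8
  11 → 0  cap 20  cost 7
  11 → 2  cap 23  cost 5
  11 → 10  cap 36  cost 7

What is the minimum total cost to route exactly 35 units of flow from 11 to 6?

shortest-cost path #1: 11→0→6 push 16 @ unit cost 12 (adds 192)
shortest-cost path #2: 11→10→1→5→6 push 8 @ unit cost 16 (adds 128)
shortest-cost path #3: 11→10→4→6 push 10 @ unit cost 17 (adds 170)
shortest-cost path #4: 11→0→3→9→6 push 1 @ unit cost 21 (adds 21)
total cost = 511

Minimum cost for 35 units: 511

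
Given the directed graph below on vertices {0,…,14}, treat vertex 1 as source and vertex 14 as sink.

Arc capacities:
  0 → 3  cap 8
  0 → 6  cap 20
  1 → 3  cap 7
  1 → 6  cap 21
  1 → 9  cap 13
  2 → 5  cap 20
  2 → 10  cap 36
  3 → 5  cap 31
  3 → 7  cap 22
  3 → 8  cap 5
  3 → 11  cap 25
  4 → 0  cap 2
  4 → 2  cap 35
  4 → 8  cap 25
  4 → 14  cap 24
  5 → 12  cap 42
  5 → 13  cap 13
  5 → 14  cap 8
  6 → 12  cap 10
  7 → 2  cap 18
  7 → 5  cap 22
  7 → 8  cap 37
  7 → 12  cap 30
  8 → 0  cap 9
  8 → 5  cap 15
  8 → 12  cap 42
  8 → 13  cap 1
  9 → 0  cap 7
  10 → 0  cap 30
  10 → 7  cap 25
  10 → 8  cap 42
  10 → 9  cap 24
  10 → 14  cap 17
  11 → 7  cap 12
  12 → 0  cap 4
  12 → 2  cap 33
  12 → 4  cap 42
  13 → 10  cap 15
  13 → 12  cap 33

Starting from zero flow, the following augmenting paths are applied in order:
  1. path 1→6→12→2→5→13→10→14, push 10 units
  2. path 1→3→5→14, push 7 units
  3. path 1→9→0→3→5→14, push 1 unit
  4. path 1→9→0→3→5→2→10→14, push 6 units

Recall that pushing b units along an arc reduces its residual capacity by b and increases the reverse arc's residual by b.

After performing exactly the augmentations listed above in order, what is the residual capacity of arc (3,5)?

after path 1 (1→6→12→2→5→13→10→14, push 10): res(3,5)=31
after path 2 (1→3→5→14, push 7): res(3,5)=24
after path 3 (1→9→0→3→5→14, push 1): res(3,5)=23
after path 4 (1→9→0→3→5→2→10→14, push 6): res(3,5)=17

Residual capacity of (3,5): 17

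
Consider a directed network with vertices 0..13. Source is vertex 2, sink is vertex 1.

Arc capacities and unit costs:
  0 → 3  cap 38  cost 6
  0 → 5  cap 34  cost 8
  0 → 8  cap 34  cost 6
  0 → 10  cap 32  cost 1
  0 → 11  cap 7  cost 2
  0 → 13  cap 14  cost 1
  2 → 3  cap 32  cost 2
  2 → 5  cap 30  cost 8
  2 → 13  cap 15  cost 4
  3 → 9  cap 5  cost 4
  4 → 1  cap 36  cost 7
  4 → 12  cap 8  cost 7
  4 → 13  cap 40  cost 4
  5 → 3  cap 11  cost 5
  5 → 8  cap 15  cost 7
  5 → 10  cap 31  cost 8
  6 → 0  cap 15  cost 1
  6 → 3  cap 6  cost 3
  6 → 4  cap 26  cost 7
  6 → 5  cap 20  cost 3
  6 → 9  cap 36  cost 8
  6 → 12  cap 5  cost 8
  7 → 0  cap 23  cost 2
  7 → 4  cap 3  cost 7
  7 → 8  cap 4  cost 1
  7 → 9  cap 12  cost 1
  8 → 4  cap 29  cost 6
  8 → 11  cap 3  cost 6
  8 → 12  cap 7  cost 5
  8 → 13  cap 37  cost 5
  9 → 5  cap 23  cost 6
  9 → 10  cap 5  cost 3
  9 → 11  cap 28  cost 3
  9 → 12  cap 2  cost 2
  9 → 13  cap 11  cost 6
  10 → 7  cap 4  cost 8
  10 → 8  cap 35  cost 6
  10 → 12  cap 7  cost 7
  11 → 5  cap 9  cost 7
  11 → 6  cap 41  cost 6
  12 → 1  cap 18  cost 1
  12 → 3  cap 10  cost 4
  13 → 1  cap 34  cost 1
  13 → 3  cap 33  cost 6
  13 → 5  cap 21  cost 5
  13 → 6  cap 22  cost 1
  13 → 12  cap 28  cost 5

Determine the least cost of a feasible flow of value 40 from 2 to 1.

shortest-cost path #1: 2→13→1 push 15 @ unit cost 5 (adds 75)
shortest-cost path #2: 2→3→9→12→1 push 2 @ unit cost 9 (adds 18)
shortest-cost path #3: 2→3→9→13→1 push 3 @ unit cost 13 (adds 39)
shortest-cost path #4: 2→5→8→12→1 push 7 @ unit cost 21 (adds 147)
shortest-cost path #5: 2→5→8→13→1 push 8 @ unit cost 21 (adds 168)
shortest-cost path #6: 2→5→10→12→1 push 5 @ unit cost 24 (adds 120)
total cost = 567

Minimum cost for 40 units: 567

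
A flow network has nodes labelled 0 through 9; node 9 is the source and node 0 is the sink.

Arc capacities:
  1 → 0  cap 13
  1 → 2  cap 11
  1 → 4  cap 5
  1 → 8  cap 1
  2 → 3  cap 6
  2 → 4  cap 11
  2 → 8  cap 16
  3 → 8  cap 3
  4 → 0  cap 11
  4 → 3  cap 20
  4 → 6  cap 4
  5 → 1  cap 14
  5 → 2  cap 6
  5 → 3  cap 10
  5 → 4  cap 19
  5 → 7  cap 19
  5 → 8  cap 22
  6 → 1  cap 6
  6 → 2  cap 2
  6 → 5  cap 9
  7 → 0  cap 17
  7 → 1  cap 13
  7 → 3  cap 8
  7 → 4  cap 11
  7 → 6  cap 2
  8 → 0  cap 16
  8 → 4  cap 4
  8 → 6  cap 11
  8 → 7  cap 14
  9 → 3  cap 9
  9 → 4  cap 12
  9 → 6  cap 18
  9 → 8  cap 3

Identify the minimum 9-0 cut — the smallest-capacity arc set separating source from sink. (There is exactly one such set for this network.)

augment #1: 9→4→0 push 11
augment #2: 9→8→0 push 3
augment #3: 9→3→8→0 push 3
augment #4: 9→6→1→0 push 6
augment #5: 9→6→2→8→0 push 2
augment #6: 9→6→5→1→0 push 7
augment #7: 9→6→5→7→0 push 2
max flow = 34; residual-reachable set from 9 gives S-side
cut edges (S→T): {(3,8), (4,0), (6,1), (6,2), (6,5), (9,8)} total cap 34

Min-cut arcs: {(3,8), (4,0), (6,1), (6,2), (6,5), (9,8)} (total capacity 34)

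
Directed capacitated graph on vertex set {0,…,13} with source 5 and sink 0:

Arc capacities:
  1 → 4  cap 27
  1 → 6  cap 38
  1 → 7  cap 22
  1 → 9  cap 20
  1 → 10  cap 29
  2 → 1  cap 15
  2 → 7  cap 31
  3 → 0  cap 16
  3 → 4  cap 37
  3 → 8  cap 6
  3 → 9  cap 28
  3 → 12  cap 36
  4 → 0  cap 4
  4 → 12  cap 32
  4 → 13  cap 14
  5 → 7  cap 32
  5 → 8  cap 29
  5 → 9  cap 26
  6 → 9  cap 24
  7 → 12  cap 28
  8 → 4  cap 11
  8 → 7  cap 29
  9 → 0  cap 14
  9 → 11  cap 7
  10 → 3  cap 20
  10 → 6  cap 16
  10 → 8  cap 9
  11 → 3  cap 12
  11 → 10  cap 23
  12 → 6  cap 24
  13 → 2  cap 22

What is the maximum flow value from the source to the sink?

Maximum flow value: 32

augment #1: 5→9→0 bottleneck 14, total now 14
augment #2: 5→8→4→0 bottleneck 4, total now 18
augment #3: 5→9→11→3→0 bottleneck 7, total now 25
augment #4: 5→8→4→13→2→1→10→3→0 bottleneck 7, total now 32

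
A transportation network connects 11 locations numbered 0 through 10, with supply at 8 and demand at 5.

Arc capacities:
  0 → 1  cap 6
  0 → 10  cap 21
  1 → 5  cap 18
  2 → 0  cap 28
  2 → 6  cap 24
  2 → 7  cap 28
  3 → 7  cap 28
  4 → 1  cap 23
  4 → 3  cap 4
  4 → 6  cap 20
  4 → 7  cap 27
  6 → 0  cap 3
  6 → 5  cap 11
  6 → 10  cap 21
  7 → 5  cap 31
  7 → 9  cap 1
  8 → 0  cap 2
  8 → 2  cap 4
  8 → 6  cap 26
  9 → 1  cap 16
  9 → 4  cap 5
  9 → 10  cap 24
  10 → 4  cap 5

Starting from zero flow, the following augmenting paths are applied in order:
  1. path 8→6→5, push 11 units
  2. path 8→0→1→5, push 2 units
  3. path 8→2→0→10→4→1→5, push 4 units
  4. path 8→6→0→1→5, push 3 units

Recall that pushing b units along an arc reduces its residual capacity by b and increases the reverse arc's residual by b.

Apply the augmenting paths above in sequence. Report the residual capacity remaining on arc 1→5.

Residual capacity of (1,5): 9

after path 1 (8→6→5, push 11): res(1,5)=18
after path 2 (8→0→1→5, push 2): res(1,5)=16
after path 3 (8→2→0→10→4→1→5, push 4): res(1,5)=12
after path 4 (8→6→0→1→5, push 3): res(1,5)=9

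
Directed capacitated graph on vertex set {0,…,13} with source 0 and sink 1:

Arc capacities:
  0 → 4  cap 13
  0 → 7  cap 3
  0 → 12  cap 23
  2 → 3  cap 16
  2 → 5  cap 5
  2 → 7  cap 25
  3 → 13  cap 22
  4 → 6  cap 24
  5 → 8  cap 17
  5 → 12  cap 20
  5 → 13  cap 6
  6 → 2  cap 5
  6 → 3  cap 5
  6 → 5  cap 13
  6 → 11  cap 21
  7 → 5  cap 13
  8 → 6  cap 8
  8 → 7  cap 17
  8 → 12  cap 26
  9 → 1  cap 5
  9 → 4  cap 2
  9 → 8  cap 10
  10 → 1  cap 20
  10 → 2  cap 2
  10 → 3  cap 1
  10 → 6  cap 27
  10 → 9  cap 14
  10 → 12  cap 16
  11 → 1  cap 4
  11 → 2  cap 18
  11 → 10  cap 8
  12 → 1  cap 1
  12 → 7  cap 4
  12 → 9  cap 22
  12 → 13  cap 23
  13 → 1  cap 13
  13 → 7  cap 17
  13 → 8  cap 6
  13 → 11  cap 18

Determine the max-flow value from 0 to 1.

augment #1: 0→12→1 bottleneck 1, total now 1
augment #2: 0→12→9→1 bottleneck 5, total now 6
augment #3: 0→12→13→1 bottleneck 13, total now 19
augment #4: 0→4→6→11→1 bottleneck 4, total now 23
augment #5: 0→4→6→11→10→1 bottleneck 8, total now 31

Maximum flow value: 31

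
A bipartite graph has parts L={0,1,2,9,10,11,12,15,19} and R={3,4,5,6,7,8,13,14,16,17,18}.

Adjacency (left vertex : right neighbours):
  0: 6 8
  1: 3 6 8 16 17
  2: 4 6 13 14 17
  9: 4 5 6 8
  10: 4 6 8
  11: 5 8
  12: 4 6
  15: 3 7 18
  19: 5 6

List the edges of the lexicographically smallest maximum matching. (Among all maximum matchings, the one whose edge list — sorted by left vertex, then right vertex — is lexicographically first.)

|M| = 7 (so the lex-smallest maximum matching has 7 edges)
process left vertices in ascending order; for each, take the smallest-labelled available neighbour that still permits 7 edges overall, or leave it unmatched if none does
lex-smallest matching: {0-6, 1-3, 2-13, 9-4, 10-8, 11-5, 15-7}

Lex-smallest maximum matching: {(0,6), (1,3), (2,13), (9,4), (10,8), (11,5), (15,7)}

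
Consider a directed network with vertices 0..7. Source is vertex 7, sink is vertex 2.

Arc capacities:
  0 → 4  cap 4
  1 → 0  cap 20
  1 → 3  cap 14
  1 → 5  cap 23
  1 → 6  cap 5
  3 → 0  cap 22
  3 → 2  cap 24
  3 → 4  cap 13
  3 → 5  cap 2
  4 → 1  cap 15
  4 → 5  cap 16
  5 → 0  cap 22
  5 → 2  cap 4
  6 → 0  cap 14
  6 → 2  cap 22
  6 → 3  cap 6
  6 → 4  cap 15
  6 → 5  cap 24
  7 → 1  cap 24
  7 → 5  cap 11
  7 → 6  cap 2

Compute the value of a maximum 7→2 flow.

augment #1: 7→5→2 bottleneck 4, total now 4
augment #2: 7→6→2 bottleneck 2, total now 6
augment #3: 7→1→3→2 bottleneck 14, total now 20
augment #4: 7→1→6→2 bottleneck 5, total now 25

Maximum flow value: 25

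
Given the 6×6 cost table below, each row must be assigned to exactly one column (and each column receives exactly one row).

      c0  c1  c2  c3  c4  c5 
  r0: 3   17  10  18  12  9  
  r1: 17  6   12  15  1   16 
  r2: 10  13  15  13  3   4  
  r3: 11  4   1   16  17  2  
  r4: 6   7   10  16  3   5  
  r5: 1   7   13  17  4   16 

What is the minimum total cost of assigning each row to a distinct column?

optimal assignment: row0→col0 (cost 3), row1→col4 (cost 1), row2→col3 (cost 13), row3→col2 (cost 1), row4→col5 (cost 5), row5→col1 (cost 7)
total = 3 + 1 + 13 + 1 + 5 + 7 = 30

Minimum assignment cost: 30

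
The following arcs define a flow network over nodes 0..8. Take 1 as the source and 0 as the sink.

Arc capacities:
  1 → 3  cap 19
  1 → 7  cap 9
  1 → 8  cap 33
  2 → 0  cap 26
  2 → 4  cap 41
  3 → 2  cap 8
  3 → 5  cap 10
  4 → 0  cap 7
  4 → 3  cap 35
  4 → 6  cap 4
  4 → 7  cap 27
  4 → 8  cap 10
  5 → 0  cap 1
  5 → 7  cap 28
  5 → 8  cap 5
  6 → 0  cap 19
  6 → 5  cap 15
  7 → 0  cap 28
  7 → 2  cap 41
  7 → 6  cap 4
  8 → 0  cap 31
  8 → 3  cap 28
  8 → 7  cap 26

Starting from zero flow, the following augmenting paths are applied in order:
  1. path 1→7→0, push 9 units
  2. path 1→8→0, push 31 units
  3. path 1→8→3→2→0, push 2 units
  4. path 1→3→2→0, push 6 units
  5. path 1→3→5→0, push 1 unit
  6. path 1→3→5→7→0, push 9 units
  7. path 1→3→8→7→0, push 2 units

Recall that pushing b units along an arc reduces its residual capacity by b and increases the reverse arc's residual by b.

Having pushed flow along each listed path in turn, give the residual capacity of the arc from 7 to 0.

after path 1 (1→7→0, push 9): res(7,0)=19
after path 2 (1→8→0, push 31): res(7,0)=19
after path 3 (1→8→3→2→0, push 2): res(7,0)=19
after path 4 (1→3→2→0, push 6): res(7,0)=19
after path 5 (1→3→5→0, push 1): res(7,0)=19
after path 6 (1→3→5→7→0, push 9): res(7,0)=10
after path 7 (1→3→8→7→0, push 2): res(7,0)=8

Residual capacity of (7,0): 8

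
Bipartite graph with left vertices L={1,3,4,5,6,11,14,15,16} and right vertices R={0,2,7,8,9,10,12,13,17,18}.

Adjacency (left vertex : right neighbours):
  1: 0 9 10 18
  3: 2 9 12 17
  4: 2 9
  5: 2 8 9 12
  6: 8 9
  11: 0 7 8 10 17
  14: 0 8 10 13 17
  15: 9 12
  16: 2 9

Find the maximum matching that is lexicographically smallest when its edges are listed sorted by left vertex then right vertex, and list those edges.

|M| = 8 (so the lex-smallest maximum matching has 8 edges)
process left vertices in ascending order; for each, take the smallest-labelled available neighbour that still permits 8 edges overall, or leave it unmatched if none does
lex-smallest matching: {1-0, 3-17, 4-2, 5-8, 6-9, 11-7, 14-10, 15-12}

Lex-smallest maximum matching: {(1,0), (3,17), (4,2), (5,8), (6,9), (11,7), (14,10), (15,12)}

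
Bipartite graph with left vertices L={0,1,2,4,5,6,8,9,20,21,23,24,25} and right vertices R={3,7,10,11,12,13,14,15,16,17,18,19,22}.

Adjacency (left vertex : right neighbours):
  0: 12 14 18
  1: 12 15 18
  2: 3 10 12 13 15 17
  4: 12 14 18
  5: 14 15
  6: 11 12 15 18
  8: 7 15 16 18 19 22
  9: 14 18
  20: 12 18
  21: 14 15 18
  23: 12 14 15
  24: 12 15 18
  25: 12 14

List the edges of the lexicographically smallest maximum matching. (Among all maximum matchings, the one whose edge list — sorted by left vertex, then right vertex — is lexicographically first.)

Lex-smallest maximum matching: {(0,12), (1,15), (2,3), (4,14), (6,11), (8,7), (9,18)}

|M| = 7 (so the lex-smallest maximum matching has 7 edges)
process left vertices in ascending order; for each, take the smallest-labelled available neighbour that still permits 7 edges overall, or leave it unmatched if none does
lex-smallest matching: {0-12, 1-15, 2-3, 4-14, 6-11, 8-7, 9-18}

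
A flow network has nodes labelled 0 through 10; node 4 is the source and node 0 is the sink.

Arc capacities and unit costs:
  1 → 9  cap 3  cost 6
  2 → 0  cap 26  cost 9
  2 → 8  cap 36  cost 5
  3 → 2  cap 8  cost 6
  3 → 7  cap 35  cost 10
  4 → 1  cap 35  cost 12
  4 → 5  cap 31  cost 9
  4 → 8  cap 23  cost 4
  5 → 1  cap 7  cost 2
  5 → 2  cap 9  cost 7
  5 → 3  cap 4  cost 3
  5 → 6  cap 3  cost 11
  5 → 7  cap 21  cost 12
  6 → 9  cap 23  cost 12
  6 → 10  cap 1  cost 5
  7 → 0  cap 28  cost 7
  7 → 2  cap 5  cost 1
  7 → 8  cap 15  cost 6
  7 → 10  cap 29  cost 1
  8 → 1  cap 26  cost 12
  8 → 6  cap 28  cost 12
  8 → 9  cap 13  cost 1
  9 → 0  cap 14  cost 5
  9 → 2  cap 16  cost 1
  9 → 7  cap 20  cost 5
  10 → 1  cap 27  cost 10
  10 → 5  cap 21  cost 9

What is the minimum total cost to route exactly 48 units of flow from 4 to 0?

Minimum cost for 48 units: 1084

shortest-cost path #1: 4→8→9→0 push 13 @ unit cost 10 (adds 130)
shortest-cost path #2: 4→5→1→9→0 push 1 @ unit cost 22 (adds 22)
shortest-cost path #3: 4→5→2→0 push 9 @ unit cost 25 (adds 225)
shortest-cost path #4: 4→5→3→2→0 push 4 @ unit cost 27 (adds 108)
shortest-cost path #5: 4→5→1→9→2→0 push 2 @ unit cost 27 (adds 54)
shortest-cost path #6: 4→5→7→0 push 15 @ unit cost 28 (adds 420)
shortest-cost path #7: 4→1→5→7→0 push 3 @ unit cost 29 (adds 87)
shortest-cost path #8: 4→8→6→9→2→0 push 1 @ unit cost 38 (adds 38)
total cost = 1084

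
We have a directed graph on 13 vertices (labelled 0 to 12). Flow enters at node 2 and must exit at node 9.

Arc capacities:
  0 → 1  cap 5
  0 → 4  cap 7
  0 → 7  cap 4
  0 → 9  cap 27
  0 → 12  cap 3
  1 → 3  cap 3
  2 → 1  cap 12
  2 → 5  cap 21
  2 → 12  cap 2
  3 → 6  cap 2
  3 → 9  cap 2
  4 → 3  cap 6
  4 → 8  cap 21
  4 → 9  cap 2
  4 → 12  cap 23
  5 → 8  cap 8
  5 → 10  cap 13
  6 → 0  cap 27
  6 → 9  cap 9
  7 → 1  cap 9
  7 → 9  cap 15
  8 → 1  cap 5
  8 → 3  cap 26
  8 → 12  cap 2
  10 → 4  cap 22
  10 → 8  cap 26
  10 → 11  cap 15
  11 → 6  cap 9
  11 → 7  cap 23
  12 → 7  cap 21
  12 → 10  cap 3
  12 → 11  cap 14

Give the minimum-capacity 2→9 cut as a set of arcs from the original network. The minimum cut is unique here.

augment #1: 2→1→3→9 push 2
augment #2: 2→12→7→9 push 2
augment #3: 2→1→3→6→9 push 1
augment #4: 2→5→10→4→9 push 2
augment #5: 2→5→8→3→6→9 push 1
augment #6: 2→5→8→12→7→9 push 2
augment #7: 2→5→10→11→6→9 push 7
augment #8: 2→5→10→11→7→9 push 4
max flow = 21; residual-reachable set from 2 gives S-side
cut edges (S→T): {(2,12), (3,6), (3,9), (5,10), (8,12)} total cap 21

Min-cut arcs: {(2,12), (3,6), (3,9), (5,10), (8,12)} (total capacity 21)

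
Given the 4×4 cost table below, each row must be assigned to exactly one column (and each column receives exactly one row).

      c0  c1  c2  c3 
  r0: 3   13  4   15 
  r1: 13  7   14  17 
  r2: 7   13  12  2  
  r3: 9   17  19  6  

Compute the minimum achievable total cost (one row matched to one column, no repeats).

optimal assignment: row0→col2 (cost 4), row1→col1 (cost 7), row2→col3 (cost 2), row3→col0 (cost 9)
total = 4 + 7 + 2 + 9 = 22

Minimum assignment cost: 22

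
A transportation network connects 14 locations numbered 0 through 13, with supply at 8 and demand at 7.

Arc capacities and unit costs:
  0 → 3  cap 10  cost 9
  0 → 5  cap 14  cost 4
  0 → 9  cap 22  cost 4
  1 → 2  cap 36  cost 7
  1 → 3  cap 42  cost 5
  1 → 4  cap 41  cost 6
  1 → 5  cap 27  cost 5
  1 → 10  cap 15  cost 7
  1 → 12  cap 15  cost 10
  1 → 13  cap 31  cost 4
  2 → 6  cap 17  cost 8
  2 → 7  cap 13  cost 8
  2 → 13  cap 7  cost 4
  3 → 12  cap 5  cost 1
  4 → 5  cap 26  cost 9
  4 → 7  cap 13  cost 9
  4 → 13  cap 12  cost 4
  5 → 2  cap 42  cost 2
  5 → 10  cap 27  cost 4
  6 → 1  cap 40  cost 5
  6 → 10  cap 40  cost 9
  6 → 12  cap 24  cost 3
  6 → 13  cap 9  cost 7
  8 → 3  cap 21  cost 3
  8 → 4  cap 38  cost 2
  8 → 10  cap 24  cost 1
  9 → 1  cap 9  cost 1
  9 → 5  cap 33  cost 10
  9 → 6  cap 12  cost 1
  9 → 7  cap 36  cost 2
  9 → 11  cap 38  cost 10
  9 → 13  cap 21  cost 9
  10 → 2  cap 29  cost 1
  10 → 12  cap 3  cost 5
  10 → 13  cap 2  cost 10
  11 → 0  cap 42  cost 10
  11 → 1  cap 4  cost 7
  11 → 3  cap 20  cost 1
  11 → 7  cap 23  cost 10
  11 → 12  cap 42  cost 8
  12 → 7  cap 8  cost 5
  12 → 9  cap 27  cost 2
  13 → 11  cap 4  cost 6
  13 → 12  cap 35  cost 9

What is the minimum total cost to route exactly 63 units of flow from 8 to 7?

Minimum cost for 63 units: 973

shortest-cost path #1: 8→3→12→9→7 push 5 @ unit cost 8 (adds 40)
shortest-cost path #2: 8→10→2→7 push 13 @ unit cost 10 (adds 130)
shortest-cost path #3: 8→10→12→9→7 push 3 @ unit cost 10 (adds 30)
shortest-cost path #4: 8→4→7 push 13 @ unit cost 11 (adds 143)
shortest-cost path #5: 8→10→2→6→12→9→7 push 8 @ unit cost 17 (adds 136)
shortest-cost path #6: 8→4→13→12→9→7 push 11 @ unit cost 19 (adds 209)
shortest-cost path #7: 8→4→13→12→7 push 1 @ unit cost 20 (adds 20)
shortest-cost path #8: 8→4→5→2→6→12→7 push 7 @ unit cost 29 (adds 203)
shortest-cost path #9: 8→4→5→2→6→12→13→11→7 push 2 @ unit cost 31 (adds 62)
total cost = 973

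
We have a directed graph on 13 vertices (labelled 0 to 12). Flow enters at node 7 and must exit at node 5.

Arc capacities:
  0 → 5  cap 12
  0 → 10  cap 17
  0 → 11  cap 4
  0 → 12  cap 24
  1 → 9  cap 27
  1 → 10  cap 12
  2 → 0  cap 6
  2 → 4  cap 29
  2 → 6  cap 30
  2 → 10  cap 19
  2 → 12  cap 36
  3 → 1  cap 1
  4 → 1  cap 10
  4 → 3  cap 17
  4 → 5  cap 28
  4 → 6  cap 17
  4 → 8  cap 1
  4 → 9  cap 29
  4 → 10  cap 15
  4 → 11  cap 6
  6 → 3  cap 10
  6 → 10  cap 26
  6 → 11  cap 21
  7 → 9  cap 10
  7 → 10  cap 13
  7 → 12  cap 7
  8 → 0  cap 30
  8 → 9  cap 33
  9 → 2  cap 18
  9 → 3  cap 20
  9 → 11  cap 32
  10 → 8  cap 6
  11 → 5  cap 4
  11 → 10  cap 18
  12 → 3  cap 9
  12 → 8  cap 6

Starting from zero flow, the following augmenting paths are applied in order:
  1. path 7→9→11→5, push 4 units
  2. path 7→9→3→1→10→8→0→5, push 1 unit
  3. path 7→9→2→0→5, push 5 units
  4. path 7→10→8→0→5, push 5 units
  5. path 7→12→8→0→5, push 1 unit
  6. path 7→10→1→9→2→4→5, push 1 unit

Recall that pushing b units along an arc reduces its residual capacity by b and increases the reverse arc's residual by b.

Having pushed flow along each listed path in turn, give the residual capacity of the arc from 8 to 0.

after path 1 (7→9→11→5, push 4): res(8,0)=30
after path 2 (7→9→3→1→10→8→0→5, push 1): res(8,0)=29
after path 3 (7→9→2→0→5, push 5): res(8,0)=29
after path 4 (7→10→8→0→5, push 5): res(8,0)=24
after path 5 (7→12→8→0→5, push 1): res(8,0)=23
after path 6 (7→10→1→9→2→4→5, push 1): res(8,0)=23

Residual capacity of (8,0): 23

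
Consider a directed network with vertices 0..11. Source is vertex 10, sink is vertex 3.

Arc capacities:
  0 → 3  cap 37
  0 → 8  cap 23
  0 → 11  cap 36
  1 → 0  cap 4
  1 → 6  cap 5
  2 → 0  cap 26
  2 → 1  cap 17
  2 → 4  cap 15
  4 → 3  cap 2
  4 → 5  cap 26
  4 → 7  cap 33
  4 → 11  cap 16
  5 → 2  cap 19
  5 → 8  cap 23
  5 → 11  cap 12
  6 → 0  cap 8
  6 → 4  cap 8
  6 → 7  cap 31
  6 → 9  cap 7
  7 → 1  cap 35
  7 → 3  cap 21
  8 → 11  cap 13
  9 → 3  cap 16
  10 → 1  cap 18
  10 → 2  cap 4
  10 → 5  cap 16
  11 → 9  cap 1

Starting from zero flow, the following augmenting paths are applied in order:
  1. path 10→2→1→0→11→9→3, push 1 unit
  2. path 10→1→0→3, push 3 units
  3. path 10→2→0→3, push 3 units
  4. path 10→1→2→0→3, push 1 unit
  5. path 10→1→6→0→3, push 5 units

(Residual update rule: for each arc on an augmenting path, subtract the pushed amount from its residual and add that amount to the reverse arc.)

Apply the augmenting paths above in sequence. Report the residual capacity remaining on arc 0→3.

Residual capacity of (0,3): 25

after path 1 (10→2→1→0→11→9→3, push 1): res(0,3)=37
after path 2 (10→1→0→3, push 3): res(0,3)=34
after path 3 (10→2→0→3, push 3): res(0,3)=31
after path 4 (10→1→2→0→3, push 1): res(0,3)=30
after path 5 (10→1→6→0→3, push 5): res(0,3)=25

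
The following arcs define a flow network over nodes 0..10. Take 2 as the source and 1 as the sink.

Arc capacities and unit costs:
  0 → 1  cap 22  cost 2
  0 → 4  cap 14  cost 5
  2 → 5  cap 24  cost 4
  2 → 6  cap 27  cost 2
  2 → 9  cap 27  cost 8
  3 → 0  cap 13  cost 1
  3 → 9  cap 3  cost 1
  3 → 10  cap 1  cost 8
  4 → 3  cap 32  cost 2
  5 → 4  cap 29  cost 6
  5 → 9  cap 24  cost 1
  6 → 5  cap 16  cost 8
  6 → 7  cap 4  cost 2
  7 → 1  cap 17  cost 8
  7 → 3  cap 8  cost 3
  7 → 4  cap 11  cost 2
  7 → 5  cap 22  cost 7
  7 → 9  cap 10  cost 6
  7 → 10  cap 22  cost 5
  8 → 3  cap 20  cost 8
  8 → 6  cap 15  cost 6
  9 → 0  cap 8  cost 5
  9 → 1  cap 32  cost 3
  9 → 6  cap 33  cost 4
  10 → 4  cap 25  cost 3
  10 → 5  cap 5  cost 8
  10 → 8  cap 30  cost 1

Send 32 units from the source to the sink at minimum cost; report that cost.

Minimum cost for 32 units: 276

shortest-cost path #1: 2→5→9→1 push 24 @ unit cost 8 (adds 192)
shortest-cost path #2: 2→6→7→3→0→1 push 4 @ unit cost 10 (adds 40)
shortest-cost path #3: 2→9→1 push 4 @ unit cost 11 (adds 44)
total cost = 276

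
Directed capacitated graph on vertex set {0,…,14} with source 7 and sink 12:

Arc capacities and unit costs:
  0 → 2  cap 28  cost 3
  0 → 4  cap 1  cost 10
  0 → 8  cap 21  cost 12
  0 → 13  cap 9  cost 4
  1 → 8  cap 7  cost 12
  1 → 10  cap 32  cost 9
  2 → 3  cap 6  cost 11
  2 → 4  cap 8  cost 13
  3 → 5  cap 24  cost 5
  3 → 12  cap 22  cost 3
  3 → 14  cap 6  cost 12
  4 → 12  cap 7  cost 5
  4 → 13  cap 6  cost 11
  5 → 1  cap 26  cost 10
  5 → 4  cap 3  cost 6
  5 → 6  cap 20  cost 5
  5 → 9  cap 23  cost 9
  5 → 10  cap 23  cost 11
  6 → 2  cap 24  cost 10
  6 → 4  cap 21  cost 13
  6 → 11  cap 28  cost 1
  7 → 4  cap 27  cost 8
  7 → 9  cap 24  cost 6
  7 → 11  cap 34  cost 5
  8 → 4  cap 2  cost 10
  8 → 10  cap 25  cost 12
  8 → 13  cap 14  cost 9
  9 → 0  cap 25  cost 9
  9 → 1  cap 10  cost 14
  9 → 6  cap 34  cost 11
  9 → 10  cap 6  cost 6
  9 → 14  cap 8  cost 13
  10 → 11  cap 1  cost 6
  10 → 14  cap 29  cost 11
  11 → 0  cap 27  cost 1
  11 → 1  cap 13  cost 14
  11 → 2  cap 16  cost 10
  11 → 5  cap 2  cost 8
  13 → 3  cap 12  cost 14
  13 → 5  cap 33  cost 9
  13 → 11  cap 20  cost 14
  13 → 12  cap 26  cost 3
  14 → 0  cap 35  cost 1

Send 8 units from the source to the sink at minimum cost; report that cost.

Minimum cost for 8 units: 104

shortest-cost path #1: 7→4→12 push 7 @ unit cost 13 (adds 91)
shortest-cost path #2: 7→11→0→13→12 push 1 @ unit cost 13 (adds 13)
total cost = 104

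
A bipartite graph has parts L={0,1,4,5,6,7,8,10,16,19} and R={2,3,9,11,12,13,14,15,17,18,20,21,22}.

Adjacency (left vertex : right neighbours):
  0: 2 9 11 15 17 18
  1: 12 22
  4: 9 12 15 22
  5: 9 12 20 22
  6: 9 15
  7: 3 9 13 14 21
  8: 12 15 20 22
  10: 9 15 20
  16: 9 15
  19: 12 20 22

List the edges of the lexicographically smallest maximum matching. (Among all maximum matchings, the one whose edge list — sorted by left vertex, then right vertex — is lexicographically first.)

|M| = 7 (so the lex-smallest maximum matching has 7 edges)
process left vertices in ascending order; for each, take the smallest-labelled available neighbour that still permits 7 edges overall, or leave it unmatched if none does
lex-smallest matching: {0-2, 1-12, 4-9, 5-20, 6-15, 7-3, 8-22}

Lex-smallest maximum matching: {(0,2), (1,12), (4,9), (5,20), (6,15), (7,3), (8,22)}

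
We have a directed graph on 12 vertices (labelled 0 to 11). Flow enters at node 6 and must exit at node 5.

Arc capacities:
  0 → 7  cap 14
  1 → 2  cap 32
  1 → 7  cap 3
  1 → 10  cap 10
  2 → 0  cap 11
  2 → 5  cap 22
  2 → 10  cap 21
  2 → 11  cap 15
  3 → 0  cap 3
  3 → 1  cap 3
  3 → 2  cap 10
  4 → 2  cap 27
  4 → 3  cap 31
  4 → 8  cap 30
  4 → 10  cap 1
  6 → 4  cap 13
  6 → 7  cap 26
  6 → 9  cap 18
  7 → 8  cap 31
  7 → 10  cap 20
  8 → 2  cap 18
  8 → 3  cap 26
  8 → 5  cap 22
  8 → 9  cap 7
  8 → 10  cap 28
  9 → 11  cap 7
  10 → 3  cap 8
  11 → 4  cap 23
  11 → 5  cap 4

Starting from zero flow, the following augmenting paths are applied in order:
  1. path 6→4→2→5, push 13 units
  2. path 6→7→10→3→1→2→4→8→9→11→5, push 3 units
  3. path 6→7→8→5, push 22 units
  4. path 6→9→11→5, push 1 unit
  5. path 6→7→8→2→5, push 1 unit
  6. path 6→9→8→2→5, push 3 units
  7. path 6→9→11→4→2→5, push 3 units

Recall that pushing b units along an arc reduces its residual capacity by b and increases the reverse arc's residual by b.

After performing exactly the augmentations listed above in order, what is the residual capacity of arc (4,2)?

after path 1 (6→4→2→5, push 13): res(4,2)=14
after path 2 (6→7→10→3→1→2→4→8→9→11→5, push 3): res(4,2)=17
after path 3 (6→7→8→5, push 22): res(4,2)=17
after path 4 (6→9→11→5, push 1): res(4,2)=17
after path 5 (6→7→8→2→5, push 1): res(4,2)=17
after path 6 (6→9→8→2→5, push 3): res(4,2)=17
after path 7 (6→9→11→4→2→5, push 3): res(4,2)=14

Residual capacity of (4,2): 14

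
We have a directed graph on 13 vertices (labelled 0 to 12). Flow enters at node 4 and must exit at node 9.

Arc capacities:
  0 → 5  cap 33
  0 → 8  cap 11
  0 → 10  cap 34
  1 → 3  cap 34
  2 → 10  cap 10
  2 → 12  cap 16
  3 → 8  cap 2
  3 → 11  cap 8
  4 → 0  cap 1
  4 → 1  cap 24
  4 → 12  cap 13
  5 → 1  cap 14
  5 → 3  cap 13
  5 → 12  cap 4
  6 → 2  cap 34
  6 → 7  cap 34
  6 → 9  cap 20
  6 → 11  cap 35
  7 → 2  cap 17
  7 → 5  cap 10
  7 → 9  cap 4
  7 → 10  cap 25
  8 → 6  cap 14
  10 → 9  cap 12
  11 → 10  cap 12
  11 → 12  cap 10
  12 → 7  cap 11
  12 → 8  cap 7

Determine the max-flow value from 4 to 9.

augment #1: 4→0→10→9 bottleneck 1, total now 1
augment #2: 4→12→7→9 bottleneck 4, total now 5
augment #3: 4→12→7→10→9 bottleneck 7, total now 12
augment #4: 4→12→8→6→9 bottleneck 2, total now 14
augment #5: 4→1→3→8→6→9 bottleneck 2, total now 16
augment #6: 4→1→3→11→10→9 bottleneck 4, total now 20
augment #7: 4→1→3→11→12→8→6→9 bottleneck 4, total now 24

Maximum flow value: 24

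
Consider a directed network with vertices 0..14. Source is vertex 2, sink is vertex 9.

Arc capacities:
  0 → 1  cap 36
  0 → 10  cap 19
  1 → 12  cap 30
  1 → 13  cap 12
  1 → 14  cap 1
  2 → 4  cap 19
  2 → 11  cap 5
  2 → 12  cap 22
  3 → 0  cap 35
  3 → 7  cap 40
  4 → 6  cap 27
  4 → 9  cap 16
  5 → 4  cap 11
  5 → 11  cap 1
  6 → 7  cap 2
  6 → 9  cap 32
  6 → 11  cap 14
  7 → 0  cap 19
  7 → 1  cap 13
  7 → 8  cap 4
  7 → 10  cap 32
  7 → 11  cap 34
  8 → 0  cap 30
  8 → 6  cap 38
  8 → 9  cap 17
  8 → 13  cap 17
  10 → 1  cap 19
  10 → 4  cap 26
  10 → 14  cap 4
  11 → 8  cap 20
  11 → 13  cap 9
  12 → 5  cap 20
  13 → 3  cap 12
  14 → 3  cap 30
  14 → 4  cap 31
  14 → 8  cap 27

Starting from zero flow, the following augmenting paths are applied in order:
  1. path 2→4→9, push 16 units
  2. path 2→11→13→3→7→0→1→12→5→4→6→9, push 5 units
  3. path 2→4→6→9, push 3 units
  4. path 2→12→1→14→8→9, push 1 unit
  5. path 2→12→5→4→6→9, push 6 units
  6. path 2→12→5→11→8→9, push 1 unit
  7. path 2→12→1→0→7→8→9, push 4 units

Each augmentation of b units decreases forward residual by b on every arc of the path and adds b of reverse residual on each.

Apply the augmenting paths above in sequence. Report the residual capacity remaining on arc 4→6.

Residual capacity of (4,6): 13

after path 1 (2→4→9, push 16): res(4,6)=27
after path 2 (2→11→13→3→7→0→1→12→5→4→6→9, push 5): res(4,6)=22
after path 3 (2→4→6→9, push 3): res(4,6)=19
after path 4 (2→12→1→14→8→9, push 1): res(4,6)=19
after path 5 (2→12→5→4→6→9, push 6): res(4,6)=13
after path 6 (2→12→5→11→8→9, push 1): res(4,6)=13
after path 7 (2→12→1→0→7→8→9, push 4): res(4,6)=13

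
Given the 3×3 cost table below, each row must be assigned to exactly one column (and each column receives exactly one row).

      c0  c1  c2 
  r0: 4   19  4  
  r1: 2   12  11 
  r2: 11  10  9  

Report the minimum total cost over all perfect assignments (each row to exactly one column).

optimal assignment: row0→col2 (cost 4), row1→col0 (cost 2), row2→col1 (cost 10)
total = 4 + 2 + 10 = 16

Minimum assignment cost: 16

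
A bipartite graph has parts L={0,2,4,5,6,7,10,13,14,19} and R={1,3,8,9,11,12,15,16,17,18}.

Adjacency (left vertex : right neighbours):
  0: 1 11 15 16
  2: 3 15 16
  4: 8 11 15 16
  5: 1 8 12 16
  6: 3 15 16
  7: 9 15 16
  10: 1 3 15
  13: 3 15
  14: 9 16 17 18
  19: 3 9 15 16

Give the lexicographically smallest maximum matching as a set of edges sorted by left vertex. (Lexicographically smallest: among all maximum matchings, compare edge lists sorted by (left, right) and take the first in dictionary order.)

Lex-smallest maximum matching: {(0,11), (2,3), (4,8), (5,12), (6,15), (7,9), (10,1), (14,17), (19,16)}

|M| = 9 (so the lex-smallest maximum matching has 9 edges)
process left vertices in ascending order; for each, take the smallest-labelled available neighbour that still permits 9 edges overall, or leave it unmatched if none does
lex-smallest matching: {0-11, 2-3, 4-8, 5-12, 6-15, 7-9, 10-1, 14-17, 19-16}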